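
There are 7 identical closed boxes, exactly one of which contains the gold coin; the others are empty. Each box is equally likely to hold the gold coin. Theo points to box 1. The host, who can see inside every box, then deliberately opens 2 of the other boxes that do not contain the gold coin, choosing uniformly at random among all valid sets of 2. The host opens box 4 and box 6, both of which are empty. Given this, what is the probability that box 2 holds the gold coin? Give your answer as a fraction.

3/14

Apply Bayes' rule, conditioning on where the gold coin actually is.
If it is in box 1 (prior 1/7): the host has 15 equally likely choices, so probability 1/15; weight (1/7)·(1/15) = 1/105.
If it is in any of boxes 2, 3, 5, and 7 (prior 1/7 each): the host has 10 equally likely choices, so probability 1/10; weight (1/7)·(1/10) = 1/70 each.
If it is in either of boxes 4 and 6 (prior 1/7 each): that box was opened and seen not to hold the prize — ruled out; weight (1/7)·0 = 0 each.
The weights sum to 1/15.
So P(the gold coin in box 2 | the host opened box 4 and box 6) = (1/70) / (1/15) = 3/14.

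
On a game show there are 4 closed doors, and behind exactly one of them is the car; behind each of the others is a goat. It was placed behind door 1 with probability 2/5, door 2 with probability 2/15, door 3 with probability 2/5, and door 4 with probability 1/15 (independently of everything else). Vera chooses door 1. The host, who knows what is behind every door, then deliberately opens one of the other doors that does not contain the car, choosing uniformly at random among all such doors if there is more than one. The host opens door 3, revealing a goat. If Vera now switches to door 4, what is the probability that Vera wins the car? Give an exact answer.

Apply Bayes' rule, conditioning on where the car actually is.
If it is behind door 1 (prior 2/5): the host has 3 equally likely choices, so probability 1/3; weight (2/5)·(1/3) = 2/15.
If it is behind door 2 (prior 2/15): the host has 2 equally likely choices, so probability 1/2; weight (2/15)·(1/2) = 1/15.
If it is behind door 3 (prior 2/5): the host opened door 3, so this case is ruled out; weight (2/5)·0 = 0.
If it is behind door 4 (prior 1/15): the host has 2 equally likely choices, so probability 1/2; weight (1/15)·(1/2) = 1/30.
The weights sum to 7/30.
So P(the car behind door 4 | the host opened door 3) = (1/30) / (7/30) = 1/7.

1/7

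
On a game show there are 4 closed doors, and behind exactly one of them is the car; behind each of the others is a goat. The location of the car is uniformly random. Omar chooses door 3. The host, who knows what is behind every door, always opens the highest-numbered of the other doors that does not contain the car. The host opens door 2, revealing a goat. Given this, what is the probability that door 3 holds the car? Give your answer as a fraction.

Condition on the true location of the car.
If it is behind either of doors 1 and 3 (prior 1/4 each): the host would have opened door 4 instead, probability 0; weight (1/4)·0 = 0 each.
If it is behind door 2 (prior 1/4): the host opened door 2, so this case is ruled out; weight (1/4)·0 = 0.
If it is behind door 4 (prior 1/4): door 2 is the highest-numbered option available, probability 1; weight (1/4)·1 = 1/4.
The weights sum to 1/4.
So P(the car behind door 3 | the host opened door 2) = 0 / (1/4) = 0.

0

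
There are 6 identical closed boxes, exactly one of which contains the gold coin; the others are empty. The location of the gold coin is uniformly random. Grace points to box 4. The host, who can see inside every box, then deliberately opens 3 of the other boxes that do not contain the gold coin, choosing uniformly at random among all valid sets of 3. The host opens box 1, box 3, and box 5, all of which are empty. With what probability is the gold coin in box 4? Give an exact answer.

Consider each possible location of the gold coin in turn.
If it is in any of boxes 1, 3, and 5 (prior 1/6 each): that box was opened and seen not to hold the prize — ruled out; weight (1/6)·0 = 0 each.
If it is in either of boxes 2 and 6 (prior 1/6 each): the host has 4 equally likely choices, so probability 1/4; weight (1/6)·(1/4) = 1/24 each.
If it is in box 4 (prior 1/6): the host has 10 equally likely choices, so probability 1/10; weight (1/6)·(1/10) = 1/60.
The weights sum to 1/10.
So P(the gold coin in box 4 | the host opened box 1, box 3, and box 5) = (1/60) / (1/10) = 1/6.

1/6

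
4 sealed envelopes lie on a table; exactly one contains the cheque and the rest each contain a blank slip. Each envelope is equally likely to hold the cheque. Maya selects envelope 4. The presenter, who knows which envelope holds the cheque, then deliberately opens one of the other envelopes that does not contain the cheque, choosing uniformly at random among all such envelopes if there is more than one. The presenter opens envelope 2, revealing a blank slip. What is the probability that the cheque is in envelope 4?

1/4

Consider each possible location of the cheque in turn.
If it is in either of envelopes 1 and 3 (prior 1/4 each): the presenter has 2 equally likely choices, so probability 1/2; weight (1/4)·(1/2) = 1/8 each.
If it is in envelope 2 (prior 1/4): the presenter opened envelope 2, so this case is ruled out; weight (1/4)·0 = 0.
If it is in envelope 4 (prior 1/4): the presenter has 3 equally likely choices, so probability 1/3; weight (1/4)·(1/3) = 1/12.
The weights sum to 1/3.
So P(the cheque in envelope 4 | the presenter opened envelope 2) = (1/12) / (1/3) = 1/4.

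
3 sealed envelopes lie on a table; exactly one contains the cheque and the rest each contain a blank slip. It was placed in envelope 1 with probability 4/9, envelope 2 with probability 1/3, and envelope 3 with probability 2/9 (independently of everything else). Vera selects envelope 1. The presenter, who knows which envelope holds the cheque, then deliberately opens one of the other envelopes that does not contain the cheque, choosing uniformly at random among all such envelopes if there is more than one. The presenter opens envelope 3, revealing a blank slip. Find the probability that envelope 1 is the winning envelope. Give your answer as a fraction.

Apply Bayes' rule, conditioning on where the cheque actually is.
If it is in envelope 1 (prior 4/9): the presenter has 2 equally likely choices, so probability 1/2; weight (4/9)·(1/2) = 2/9.
If it is in envelope 2 (prior 1/3): the presenter has no choice, probability 1; weight (1/3)·1 = 1/3.
If it is in envelope 3 (prior 2/9): the presenter opened envelope 3, so this case is ruled out; weight (2/9)·0 = 0.
The weights sum to 5/9.
So P(the cheque in envelope 1 | the presenter opened envelope 3) = (2/9) / (5/9) = 2/5.

2/5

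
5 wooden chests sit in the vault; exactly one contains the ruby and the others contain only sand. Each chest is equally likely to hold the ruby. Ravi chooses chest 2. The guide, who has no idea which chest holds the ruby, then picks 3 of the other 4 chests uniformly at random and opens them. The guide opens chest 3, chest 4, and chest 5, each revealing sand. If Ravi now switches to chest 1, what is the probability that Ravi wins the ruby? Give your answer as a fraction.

1/2

Apply Bayes' rule, conditioning on where the ruby actually is.
If it is in either of chests 1 and 2 (prior 1/5 each): the guide picks exactly this set with probability 1/4 regardless, and none is the prize; weight (1/5)·(1/4) = 1/20 each.
If it is in any of chests 3, 4, and 5 (prior 1/5 each): that chest was opened and seen not to hold the prize — ruled out; weight (1/5)·0 = 0 each.
The weights sum to 1/10.
So P(the ruby in chest 1 | the guide opened chest 3, chest 4, and chest 5) = (1/20) / (1/10) = 1/2.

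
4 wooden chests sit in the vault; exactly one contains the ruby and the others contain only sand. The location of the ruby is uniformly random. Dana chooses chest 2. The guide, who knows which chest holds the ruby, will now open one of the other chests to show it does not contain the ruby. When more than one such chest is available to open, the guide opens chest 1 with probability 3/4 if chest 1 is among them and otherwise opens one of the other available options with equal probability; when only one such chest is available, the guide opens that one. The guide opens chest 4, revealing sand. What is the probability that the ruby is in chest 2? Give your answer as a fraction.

Condition on the true location of the ruby.
If it is in chest 1 (prior 1/4): chest 1 holds the prize so is unavailable; the guide chooses uniformly among the 2 others, probability 1/2; weight (1/4)·(1/2) = 1/8.
If it is in chest 2 (prior 1/4): chest 1 is available but not opened; chest 4 gets probability (1 − 3/4)/2 = 1/8; weight (1/4)·(1/8) = 1/32.
If it is in chest 3 (prior 1/4): chest 1 is available but not opened, probability 1/4; weight (1/4)·(1/4) = 1/16.
If it is in chest 4 (prior 1/4): the guide opened chest 4, so this case is ruled out; weight (1/4)·0 = 0.
The weights sum to 7/32.
So P(the ruby in chest 2 | the guide opened chest 4) = (1/32) / (7/32) = 1/7.

1/7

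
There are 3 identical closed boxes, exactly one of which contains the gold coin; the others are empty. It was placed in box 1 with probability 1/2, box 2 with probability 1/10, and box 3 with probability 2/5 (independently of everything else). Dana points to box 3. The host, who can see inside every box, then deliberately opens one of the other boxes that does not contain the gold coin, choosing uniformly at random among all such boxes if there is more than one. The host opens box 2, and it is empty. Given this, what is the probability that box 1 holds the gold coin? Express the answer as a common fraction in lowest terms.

Condition on the true location of the gold coin.
If it is in box 1 (prior 1/2): the host has no choice, probability 1; weight (1/2)·1 = 1/2.
If it is in box 2 (prior 1/10): the host opened box 2, so this case is ruled out; weight (1/10)·0 = 0.
If it is in box 3 (prior 2/5): the host has 2 equally likely choices, so probability 1/2; weight (2/5)·(1/2) = 1/5.
The weights sum to 7/10.
So P(the gold coin in box 1 | the host opened box 2) = (1/2) / (7/10) = 5/7.

5/7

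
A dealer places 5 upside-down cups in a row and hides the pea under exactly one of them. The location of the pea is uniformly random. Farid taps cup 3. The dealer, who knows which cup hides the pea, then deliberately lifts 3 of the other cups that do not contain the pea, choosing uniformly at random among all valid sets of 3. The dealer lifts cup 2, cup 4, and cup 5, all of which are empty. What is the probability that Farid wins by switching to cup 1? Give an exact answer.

4/5

Condition on the true location of the pea.
If it is under cup 1 (prior 1/5): the dealer has no choice, probability 1; weight (1/5)·1 = 1/5.
If it is under any of cups 2, 4, and 5 (prior 1/5 each): that cup was opened and seen not to hold the prize — ruled out; weight (1/5)·0 = 0 each.
If it is under cup 3 (prior 1/5): the dealer has 4 equally likely choices, so probability 1/4; weight (1/5)·(1/4) = 1/20.
The weights sum to 1/4.
So P(the pea under cup 1 | the dealer opened cup 2, cup 4, and cup 5) = (1/5) / (1/4) = 4/5.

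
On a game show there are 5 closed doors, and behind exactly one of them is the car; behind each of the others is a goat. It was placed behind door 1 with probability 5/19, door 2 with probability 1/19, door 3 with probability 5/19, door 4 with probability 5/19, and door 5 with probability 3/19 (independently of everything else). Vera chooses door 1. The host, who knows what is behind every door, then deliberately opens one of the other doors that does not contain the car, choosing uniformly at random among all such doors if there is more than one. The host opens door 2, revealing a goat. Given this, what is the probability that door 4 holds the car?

Apply Bayes' rule, conditioning on where the car actually is.
If it is behind door 1 (prior 5/19): the host has 4 equally likely choices, so probability 1/4; weight (5/19)·(1/4) = 5/76.
If it is behind door 2 (prior 1/19): the host opened door 2, so this case is ruled out; weight (1/19)·0 = 0.
If it is behind either of doors 3 and 4 (prior 5/19 each): the host has 3 equally likely choices, so probability 1/3; weight (5/19)·(1/3) = 5/57 each.
If it is behind door 5 (prior 3/19): the host has 3 equally likely choices, so probability 1/3; weight (3/19)·(1/3) = 1/19.
The weights sum to 67/228.
So P(the car behind door 4 | the host opened door 2) = (5/57) / (67/228) = 20/67.

20/67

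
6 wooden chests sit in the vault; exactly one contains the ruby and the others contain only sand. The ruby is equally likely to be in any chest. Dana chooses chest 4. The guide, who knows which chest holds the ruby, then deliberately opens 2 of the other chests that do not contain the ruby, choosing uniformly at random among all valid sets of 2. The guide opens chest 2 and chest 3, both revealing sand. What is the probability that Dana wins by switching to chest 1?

Apply Bayes' rule, conditioning on where the ruby actually is.
If it is in any of chests 1, 5, and 6 (prior 1/6 each): the guide has 6 equally likely choices, so probability 1/6; weight (1/6)·(1/6) = 1/36 each.
If it is in either of chests 2 and 3 (prior 1/6 each): that chest was opened and seen not to hold the prize — ruled out; weight (1/6)·0 = 0 each.
If it is in chest 4 (prior 1/6): the guide has 10 equally likely choices, so probability 1/10; weight (1/6)·(1/10) = 1/60.
The weights sum to 1/10.
So P(the ruby in chest 1 | the guide opened chest 2 and chest 3) = (1/36) / (1/10) = 5/18.

5/18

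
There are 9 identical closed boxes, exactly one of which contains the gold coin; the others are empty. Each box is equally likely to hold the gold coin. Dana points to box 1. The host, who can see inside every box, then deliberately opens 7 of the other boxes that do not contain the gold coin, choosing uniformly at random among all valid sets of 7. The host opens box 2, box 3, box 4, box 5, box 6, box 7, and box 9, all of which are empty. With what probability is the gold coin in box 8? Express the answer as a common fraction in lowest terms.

Apply Bayes' rule, conditioning on where the gold coin actually is.
If it is in box 1 (prior 1/9): the host has 8 equally likely choices, so probability 1/8; weight (1/9)·(1/8) = 1/72.
If it is in any of boxes 2, 3, 4, 5, 6, 7, and 9 (prior 1/9 each): that box was opened and seen not to hold the prize — ruled out; weight (1/9)·0 = 0 each.
If it is in box 8 (prior 1/9): the host has no choice, probability 1; weight (1/9)·1 = 1/9.
The weights sum to 1/8.
So P(the gold coin in box 8 | the host opened box 2, box 3, box 4, box 5, box 6, box 7, and box 9) = (1/9) / (1/8) = 8/9.

8/9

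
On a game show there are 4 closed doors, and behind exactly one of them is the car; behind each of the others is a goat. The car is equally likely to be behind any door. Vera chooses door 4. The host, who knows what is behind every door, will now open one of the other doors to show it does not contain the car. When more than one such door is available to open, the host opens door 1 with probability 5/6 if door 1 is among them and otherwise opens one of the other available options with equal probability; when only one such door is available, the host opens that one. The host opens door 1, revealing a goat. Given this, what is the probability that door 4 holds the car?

1/3

Apply Bayes' rule, conditioning on where the car actually is.
If it is behind door 1 (prior 1/4): the host opened door 1, so this case is ruled out; weight (1/4)·0 = 0.
If it is behind any of doors 2, 3, and 4 (prior 1/4 each): door 1 is available, opened with probability 5/6; weight (1/4)·(5/6) = 5/24 each.
The weights sum to 5/8.
So P(the car behind door 4 | the host opened door 1) = (5/24) / (5/8) = 1/3.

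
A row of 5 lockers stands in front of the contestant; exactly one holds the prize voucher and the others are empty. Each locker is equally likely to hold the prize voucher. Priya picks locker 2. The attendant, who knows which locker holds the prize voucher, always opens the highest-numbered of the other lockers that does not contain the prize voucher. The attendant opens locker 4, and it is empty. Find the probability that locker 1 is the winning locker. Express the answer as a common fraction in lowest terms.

Condition on the true location of the prize voucher.
If it is in any of lockers 1, 2, and 3 (prior 1/5 each): the attendant would have opened locker 5 instead, probability 0; weight (1/5)·0 = 0 each.
If it is in locker 4 (prior 1/5): the attendant opened locker 4, so this case is ruled out; weight (1/5)·0 = 0.
If it is in locker 5 (prior 1/5): locker 4 is the highest-numbered option available, probability 1; weight (1/5)·1 = 1/5.
The weights sum to 1/5.
So P(the prize voucher in locker 1 | the attendant opened locker 4) = 0 / (1/5) = 0.

0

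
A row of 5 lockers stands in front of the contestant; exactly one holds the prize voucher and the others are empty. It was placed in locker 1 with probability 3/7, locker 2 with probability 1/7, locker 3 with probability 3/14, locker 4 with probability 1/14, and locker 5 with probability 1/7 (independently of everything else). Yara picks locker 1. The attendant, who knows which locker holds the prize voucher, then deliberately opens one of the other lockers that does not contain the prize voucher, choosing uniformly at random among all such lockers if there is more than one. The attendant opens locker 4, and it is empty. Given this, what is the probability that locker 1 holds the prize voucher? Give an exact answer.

Apply Bayes' rule, conditioning on where the prize voucher actually is.
If it is in locker 1 (prior 3/7): the attendant has 4 equally likely choices, so probability 1/4; weight (3/7)·(1/4) = 3/28.
If it is in either of lockers 2 and 5 (prior 1/7 each): the attendant has 3 equally likely choices, so probability 1/3; weight (1/7)·(1/3) = 1/21 each.
If it is in locker 3 (prior 3/14): the attendant has 3 equally likely choices, so probability 1/3; weight (3/14)·(1/3) = 1/14.
If it is in locker 4 (prior 1/14): the attendant opened locker 4, so this case is ruled out; weight (1/14)·0 = 0.
The weights sum to 23/84.
So P(the prize voucher in locker 1 | the attendant opened locker 4) = (3/28) / (23/84) = 9/23.

9/23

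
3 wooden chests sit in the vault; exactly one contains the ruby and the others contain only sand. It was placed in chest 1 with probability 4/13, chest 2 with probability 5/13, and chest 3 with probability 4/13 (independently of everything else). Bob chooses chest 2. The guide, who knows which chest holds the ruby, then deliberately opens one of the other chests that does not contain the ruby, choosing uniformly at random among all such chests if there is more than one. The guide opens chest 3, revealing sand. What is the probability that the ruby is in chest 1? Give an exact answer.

Apply Bayes' rule, conditioning on where the ruby actually is.
If it is in chest 1 (prior 4/13): the guide has no choice, probability 1; weight (4/13)·1 = 4/13.
If it is in chest 2 (prior 5/13): the guide has 2 equally likely choices, so probability 1/2; weight (5/13)·(1/2) = 5/26.
If it is in chest 3 (prior 4/13): the guide opened chest 3, so this case is ruled out; weight (4/13)·0 = 0.
The weights sum to 1/2.
So P(the ruby in chest 1 | the guide opened chest 3) = (4/13) / (1/2) = 8/13.

8/13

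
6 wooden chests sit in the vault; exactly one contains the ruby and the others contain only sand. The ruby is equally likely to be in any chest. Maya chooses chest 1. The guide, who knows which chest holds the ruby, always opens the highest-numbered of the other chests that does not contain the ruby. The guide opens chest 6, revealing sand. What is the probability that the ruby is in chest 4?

1/5

Condition on the true location of the ruby.
If it is in any of chests 1, 2, 3, 4, and 5 (prior 1/6 each): chest 6 is the highest-numbered option available, probability 1; weight (1/6)·1 = 1/6 each.
If it is in chest 6 (prior 1/6): the guide opened chest 6, so this case is ruled out; weight (1/6)·0 = 0.
The weights sum to 5/6.
So P(the ruby in chest 4 | the guide opened chest 6) = (1/6) / (5/6) = 1/5.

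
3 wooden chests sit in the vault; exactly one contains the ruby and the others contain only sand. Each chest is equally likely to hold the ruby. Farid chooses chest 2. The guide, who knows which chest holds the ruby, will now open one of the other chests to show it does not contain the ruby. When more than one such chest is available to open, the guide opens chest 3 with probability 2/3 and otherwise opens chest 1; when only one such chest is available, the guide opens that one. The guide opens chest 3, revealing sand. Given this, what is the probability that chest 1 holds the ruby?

3/5

Apply Bayes' rule, conditioning on where the ruby actually is.
If it is in chest 1 (prior 1/3): only chest 3 is available, probability 1; weight (1/3)·1 = 1/3.
If it is in chest 2 (prior 1/3): chest 3 is available, opened with probability 2/3; weight (1/3)·(2/3) = 2/9.
If it is in chest 3 (prior 1/3): the guide opened chest 3, so this case is ruled out; weight (1/3)·0 = 0.
The weights sum to 5/9.
So P(the ruby in chest 1 | the guide opened chest 3) = (1/3) / (5/9) = 3/5.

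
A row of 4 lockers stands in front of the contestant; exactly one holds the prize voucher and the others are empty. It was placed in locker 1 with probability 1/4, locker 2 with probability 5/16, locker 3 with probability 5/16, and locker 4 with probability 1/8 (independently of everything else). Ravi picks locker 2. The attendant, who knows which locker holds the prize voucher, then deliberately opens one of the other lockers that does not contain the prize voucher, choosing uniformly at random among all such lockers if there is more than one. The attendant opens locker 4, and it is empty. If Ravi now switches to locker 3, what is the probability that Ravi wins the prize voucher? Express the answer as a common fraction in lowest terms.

Condition on the true location of the prize voucher.
If it is in locker 1 (prior 1/4): the attendant has 2 equally likely choices, so probability 1/2; weight (1/4)·(1/2) = 1/8.
If it is in locker 2 (prior 5/16): the attendant has 3 equally likely choices, so probability 1/3; weight (5/16)·(1/3) = 5/48.
If it is in locker 3 (prior 5/16): the attendant has 2 equally likely choices, so probability 1/2; weight (5/16)·(1/2) = 5/32.
If it is in locker 4 (prior 1/8): the attendant opened locker 4, so this case is ruled out; weight (1/8)·0 = 0.
The weights sum to 37/96.
So P(the prize voucher in locker 3 | the attendant opened locker 4) = (5/32) / (37/96) = 15/37.

15/37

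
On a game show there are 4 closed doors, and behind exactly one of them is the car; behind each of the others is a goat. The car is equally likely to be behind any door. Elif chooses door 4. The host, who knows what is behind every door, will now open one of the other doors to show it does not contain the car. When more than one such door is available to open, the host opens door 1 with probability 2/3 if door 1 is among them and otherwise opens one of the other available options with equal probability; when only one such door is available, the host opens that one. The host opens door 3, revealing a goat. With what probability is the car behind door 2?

Apply Bayes' rule, conditioning on where the car actually is.
If it is behind door 1 (prior 1/4): door 1 holds the prize so is unavailable; the host chooses uniformly among the 2 others, probability 1/2; weight (1/4)·(1/2) = 1/8.
If it is behind door 2 (prior 1/4): door 1 is available but not opened, probability 1/3; weight (1/4)·(1/3) = 1/12.
If it is behind door 3 (prior 1/4): the host opened door 3, so this case is ruled out; weight (1/4)·0 = 0.
If it is behind door 4 (prior 1/4): door 1 is available but not opened; door 3 gets probability (1 − 2/3)/2 = 1/6; weight (1/4)·(1/6) = 1/24.
The weights sum to 1/4.
So P(the car behind door 2 | the host opened door 3) = (1/12) / (1/4) = 1/3.

1/3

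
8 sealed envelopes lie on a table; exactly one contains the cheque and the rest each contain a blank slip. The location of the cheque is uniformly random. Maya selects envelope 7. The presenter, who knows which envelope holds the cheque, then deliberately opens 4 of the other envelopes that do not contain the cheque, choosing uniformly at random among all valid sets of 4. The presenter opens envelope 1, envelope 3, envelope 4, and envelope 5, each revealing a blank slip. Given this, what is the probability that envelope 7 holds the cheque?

Consider each possible location of the cheque in turn.
If it is in any of envelopes 1, 3, 4, and 5 (prior 1/8 each): that envelope was opened and seen not to hold the prize — ruled out; weight (1/8)·0 = 0 each.
If it is in any of envelopes 2, 6, and 8 (prior 1/8 each): the presenter has 15 equally likely choices, so probability 1/15; weight (1/8)·(1/15) = 1/120 each.
If it is in envelope 7 (prior 1/8): the presenter has 35 equally likely choices, so probability 1/35; weight (1/8)·(1/35) = 1/280.
The weights sum to 1/35.
So P(the cheque in envelope 7 | the presenter opened envelope 1, envelope 3, envelope 4, and envelope 5) = (1/280) / (1/35) = 1/8.

1/8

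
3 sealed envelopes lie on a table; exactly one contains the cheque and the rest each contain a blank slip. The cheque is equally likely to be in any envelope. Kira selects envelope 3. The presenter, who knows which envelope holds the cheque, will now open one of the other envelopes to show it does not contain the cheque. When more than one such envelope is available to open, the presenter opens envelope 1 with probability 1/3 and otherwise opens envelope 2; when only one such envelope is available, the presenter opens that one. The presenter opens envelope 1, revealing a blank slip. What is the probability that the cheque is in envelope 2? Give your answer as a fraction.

3/4

Condition on the true location of the cheque.
If it is in envelope 1 (prior 1/3): the presenter opened envelope 1, so this case is ruled out; weight (1/3)·0 = 0.
If it is in envelope 2 (prior 1/3): only envelope 1 is available, probability 1; weight (1/3)·1 = 1/3.
If it is in envelope 3 (prior 1/3): envelope 1 is available, opened with probability 1/3; weight (1/3)·(1/3) = 1/9.
The weights sum to 4/9.
So P(the cheque in envelope 2 | the presenter opened envelope 1) = (1/3) / (4/9) = 3/4.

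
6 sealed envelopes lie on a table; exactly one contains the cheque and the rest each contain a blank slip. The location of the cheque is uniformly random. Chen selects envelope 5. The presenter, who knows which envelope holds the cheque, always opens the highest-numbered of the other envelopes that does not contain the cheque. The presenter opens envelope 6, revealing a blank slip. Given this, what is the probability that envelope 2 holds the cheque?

1/5

Apply Bayes' rule, conditioning on where the cheque actually is.
If it is in any of envelopes 1, 2, 3, 4, and 5 (prior 1/6 each): envelope 6 is the highest-numbered option available, probability 1; weight (1/6)·1 = 1/6 each.
If it is in envelope 6 (prior 1/6): the presenter opened envelope 6, so this case is ruled out; weight (1/6)·0 = 0.
The weights sum to 5/6.
So P(the cheque in envelope 2 | the presenter opened envelope 6) = (1/6) / (5/6) = 1/5.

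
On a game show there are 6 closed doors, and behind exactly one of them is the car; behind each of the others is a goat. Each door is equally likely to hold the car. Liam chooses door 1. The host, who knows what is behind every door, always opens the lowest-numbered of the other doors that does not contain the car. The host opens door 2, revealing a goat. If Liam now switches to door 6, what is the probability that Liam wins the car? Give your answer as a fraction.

Consider each possible location of the car in turn.
If it is behind any of doors 1, 3, 4, 5, and 6 (prior 1/6 each): door 2 is the lowest-numbered option available, probability 1; weight (1/6)·1 = 1/6 each.
If it is behind door 2 (prior 1/6): the host opened door 2, so this case is ruled out; weight (1/6)·0 = 0.
The weights sum to 5/6.
So P(the car behind door 6 | the host opened door 2) = (1/6) / (5/6) = 1/5.

1/5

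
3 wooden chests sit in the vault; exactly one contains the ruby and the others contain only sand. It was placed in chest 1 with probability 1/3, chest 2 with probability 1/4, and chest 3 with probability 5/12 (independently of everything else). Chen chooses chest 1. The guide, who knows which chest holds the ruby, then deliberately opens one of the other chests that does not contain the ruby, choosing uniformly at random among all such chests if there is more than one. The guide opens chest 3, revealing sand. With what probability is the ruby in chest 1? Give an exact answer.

Consider each possible location of the ruby in turn.
If it is in chest 1 (prior 1/3): the guide has 2 equally likely choices, so probability 1/2; weight (1/3)·(1/2) = 1/6.
If it is in chest 2 (prior 1/4): the guide has no choice, probability 1; weight (1/4)·1 = 1/4.
If it is in chest 3 (prior 5/12): the guide opened chest 3, so this case is ruled out; weight (5/12)·0 = 0.
The weights sum to 5/12.
So P(the ruby in chest 1 | the guide opened chest 3) = (1/6) / (5/12) = 2/5.

2/5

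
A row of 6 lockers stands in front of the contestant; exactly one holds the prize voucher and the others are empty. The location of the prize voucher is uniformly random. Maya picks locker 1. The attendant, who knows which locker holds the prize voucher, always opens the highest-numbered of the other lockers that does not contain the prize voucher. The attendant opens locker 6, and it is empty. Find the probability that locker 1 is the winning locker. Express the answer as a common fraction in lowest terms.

1/5

Apply Bayes' rule, conditioning on where the prize voucher actually is.
If it is in any of lockers 1, 2, 3, 4, and 5 (prior 1/6 each): locker 6 is the highest-numbered option available, probability 1; weight (1/6)·1 = 1/6 each.
If it is in locker 6 (prior 1/6): the attendant opened locker 6, so this case is ruled out; weight (1/6)·0 = 0.
The weights sum to 5/6.
So P(the prize voucher in locker 1 | the attendant opened locker 6) = (1/6) / (5/6) = 1/5.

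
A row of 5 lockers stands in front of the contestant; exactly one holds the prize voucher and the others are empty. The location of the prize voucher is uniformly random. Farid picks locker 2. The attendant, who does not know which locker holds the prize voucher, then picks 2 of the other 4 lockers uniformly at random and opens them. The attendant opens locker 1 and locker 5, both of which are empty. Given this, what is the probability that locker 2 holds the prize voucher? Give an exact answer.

Because the attendant chose which lockers to open without knowing where the prize voucher is, the choice is independent of the prize location. Learning that none of the 2 opened lockers holds the prize voucher simply rules out those 2 locations and leaves the remaining 3 lockers still equally likely by symmetry.
So P(the prize voucher in locker 2) = 1/3.

1/3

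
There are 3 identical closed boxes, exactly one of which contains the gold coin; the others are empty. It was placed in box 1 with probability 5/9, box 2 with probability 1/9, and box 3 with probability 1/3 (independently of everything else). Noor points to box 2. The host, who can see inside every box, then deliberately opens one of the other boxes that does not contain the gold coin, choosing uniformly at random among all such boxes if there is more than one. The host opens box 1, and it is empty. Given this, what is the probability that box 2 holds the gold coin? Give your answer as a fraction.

1/7

Consider each possible location of the gold coin in turn.
If it is in box 1 (prior 5/9): the host opened box 1, so this case is ruled out; weight (5/9)·0 = 0.
If it is in box 2 (prior 1/9): the host has 2 equally likely choices, so probability 1/2; weight (1/9)·(1/2) = 1/18.
If it is in box 3 (prior 1/3): the host has no choice, probability 1; weight (1/3)·1 = 1/3.
The weights sum to 7/18.
So P(the gold coin in box 2 | the host opened box 1) = (1/18) / (7/18) = 1/7.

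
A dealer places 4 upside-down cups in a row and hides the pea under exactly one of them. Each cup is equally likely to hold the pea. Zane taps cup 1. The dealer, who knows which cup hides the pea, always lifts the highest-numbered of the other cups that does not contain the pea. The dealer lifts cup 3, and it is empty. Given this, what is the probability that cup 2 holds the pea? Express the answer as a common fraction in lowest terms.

Apply Bayes' rule, conditioning on where the pea actually is.
If it is under either of cups 1 and 2 (prior 1/4 each): the dealer would have opened cup 4 instead, probability 0; weight (1/4)·0 = 0 each.
If it is under cup 3 (prior 1/4): the dealer opened cup 3, so this case is ruled out; weight (1/4)·0 = 0.
If it is under cup 4 (prior 1/4): cup 3 is the highest-numbered option available, probability 1; weight (1/4)·1 = 1/4.
The weights sum to 1/4.
So P(the pea under cup 2 | the dealer opened cup 3) = 0 / (1/4) = 0.

0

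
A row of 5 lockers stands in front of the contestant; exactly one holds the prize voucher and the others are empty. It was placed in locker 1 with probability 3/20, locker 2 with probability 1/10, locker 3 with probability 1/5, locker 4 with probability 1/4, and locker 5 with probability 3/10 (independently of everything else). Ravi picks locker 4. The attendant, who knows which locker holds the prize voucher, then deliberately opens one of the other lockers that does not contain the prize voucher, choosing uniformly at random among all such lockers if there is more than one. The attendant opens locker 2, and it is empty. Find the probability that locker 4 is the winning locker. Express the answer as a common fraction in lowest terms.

15/67

Condition on the true location of the prize voucher.
If it is in locker 1 (prior 3/20): the attendant has 3 equally likely choices, so probability 1/3; weight (3/20)·(1/3) = 1/20.
If it is in locker 2 (prior 1/10): the attendant opened locker 2, so this case is ruled out; weight (1/10)·0 = 0.
If it is in locker 3 (prior 1/5): the attendant has 3 equally likely choices, so probability 1/3; weight (1/5)·(1/3) = 1/15.
If it is in locker 4 (prior 1/4): the attendant has 4 equally likely choices, so probability 1/4; weight (1/4)·(1/4) = 1/16.
If it is in locker 5 (prior 3/10): the attendant has 3 equally likely choices, so probability 1/3; weight (3/10)·(1/3) = 1/10.
The weights sum to 67/240.
So P(the prize voucher in locker 4 | the attendant opened locker 2) = (1/16) / (67/240) = 15/67.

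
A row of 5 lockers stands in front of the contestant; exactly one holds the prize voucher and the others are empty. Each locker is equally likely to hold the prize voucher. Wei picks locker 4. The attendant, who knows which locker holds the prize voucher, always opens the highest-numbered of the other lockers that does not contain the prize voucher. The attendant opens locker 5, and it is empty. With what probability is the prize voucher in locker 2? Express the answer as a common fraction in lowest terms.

Condition on the true location of the prize voucher.
If it is in any of lockers 1, 2, 3, and 4 (prior 1/5 each): locker 5 is the highest-numbered option available, probability 1; weight (1/5)·1 = 1/5 each.
If it is in locker 5 (prior 1/5): the attendant opened locker 5, so this case is ruled out; weight (1/5)·0 = 0.
The weights sum to 4/5.
So P(the prize voucher in locker 2 | the attendant opened locker 5) = (1/5) / (4/5) = 1/4.

1/4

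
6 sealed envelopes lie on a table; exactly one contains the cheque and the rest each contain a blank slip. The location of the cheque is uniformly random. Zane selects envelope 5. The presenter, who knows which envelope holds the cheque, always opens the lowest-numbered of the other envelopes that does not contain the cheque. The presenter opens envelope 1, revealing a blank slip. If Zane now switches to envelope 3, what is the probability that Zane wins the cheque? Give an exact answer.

Apply Bayes' rule, conditioning on where the cheque actually is.
If it is in envelope 1 (prior 1/6): the presenter opened envelope 1, so this case is ruled out; weight (1/6)·0 = 0.
If it is in any of envelopes 2, 3, 4, 5, and 6 (prior 1/6 each): envelope 1 is the lowest-numbered option available, probability 1; weight (1/6)·1 = 1/6 each.
The weights sum to 5/6.
So P(the cheque in envelope 3 | the presenter opened envelope 1) = (1/6) / (5/6) = 1/5.

1/5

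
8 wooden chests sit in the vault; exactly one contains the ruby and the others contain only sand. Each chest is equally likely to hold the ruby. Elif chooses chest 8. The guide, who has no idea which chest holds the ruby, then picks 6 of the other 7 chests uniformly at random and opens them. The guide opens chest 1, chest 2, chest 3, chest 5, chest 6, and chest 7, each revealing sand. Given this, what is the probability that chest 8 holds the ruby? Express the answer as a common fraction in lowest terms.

1/2

Because the guide chose which chests to open without knowing where the ruby is, the choice is independent of the prize location. Learning that none of the 6 opened chests holds the ruby simply rules out those 6 locations and leaves the remaining 2 chests still equally likely by symmetry.
So P(the ruby in chest 8) = 1/2.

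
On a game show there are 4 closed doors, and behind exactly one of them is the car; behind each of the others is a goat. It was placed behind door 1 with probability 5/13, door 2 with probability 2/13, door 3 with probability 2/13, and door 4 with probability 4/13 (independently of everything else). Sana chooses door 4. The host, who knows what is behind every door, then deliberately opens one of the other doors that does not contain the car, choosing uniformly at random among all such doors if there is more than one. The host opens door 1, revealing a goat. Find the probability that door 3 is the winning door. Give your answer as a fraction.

3/10

Consider each possible location of the car in turn.
If it is behind door 1 (prior 5/13): the host opened door 1, so this case is ruled out; weight (5/13)·0 = 0.
If it is behind either of doors 2 and 3 (prior 2/13 each): the host has 2 equally likely choices, so probability 1/2; weight (2/13)·(1/2) = 1/13 each.
If it is behind door 4 (prior 4/13): the host has 3 equally likely choices, so probability 1/3; weight (4/13)·(1/3) = 4/39.
The weights sum to 10/39.
So P(the car behind door 3 | the host opened door 1) = (1/13) / (10/39) = 3/10.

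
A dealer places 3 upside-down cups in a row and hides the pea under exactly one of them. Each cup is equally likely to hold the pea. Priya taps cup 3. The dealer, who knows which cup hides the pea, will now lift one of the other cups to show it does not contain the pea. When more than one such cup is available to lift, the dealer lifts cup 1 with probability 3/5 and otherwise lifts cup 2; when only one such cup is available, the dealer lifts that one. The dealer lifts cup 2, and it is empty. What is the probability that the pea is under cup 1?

Apply Bayes' rule, conditioning on where the pea actually is.
If it is under cup 1 (prior 1/3): only cup 2 is available, probability 1; weight (1/3)·1 = 1/3.
If it is under cup 2 (prior 1/3): the dealer opened cup 2, so this case is ruled out; weight (1/3)·0 = 0.
If it is under cup 3 (prior 1/3): cup 1 is available but not opened, probability 2/5; weight (1/3)·(2/5) = 2/15.
The weights sum to 7/15.
So P(the pea under cup 1 | the dealer opened cup 2) = (1/3) / (7/15) = 5/7.

5/7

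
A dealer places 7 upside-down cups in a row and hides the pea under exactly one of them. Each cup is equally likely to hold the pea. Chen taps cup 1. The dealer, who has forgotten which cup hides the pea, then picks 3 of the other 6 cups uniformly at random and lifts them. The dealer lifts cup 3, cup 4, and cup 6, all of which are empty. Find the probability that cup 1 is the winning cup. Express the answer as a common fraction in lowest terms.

Because the dealer chose which cups to lift without knowing where the pea is, the choice is independent of the prize location. Learning that none of the 3 opened cups holds the pea simply rules out those 3 locations and leaves the remaining 4 cups still equally likely by symmetry.
So P(the pea under cup 1) = 1/4.

1/4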